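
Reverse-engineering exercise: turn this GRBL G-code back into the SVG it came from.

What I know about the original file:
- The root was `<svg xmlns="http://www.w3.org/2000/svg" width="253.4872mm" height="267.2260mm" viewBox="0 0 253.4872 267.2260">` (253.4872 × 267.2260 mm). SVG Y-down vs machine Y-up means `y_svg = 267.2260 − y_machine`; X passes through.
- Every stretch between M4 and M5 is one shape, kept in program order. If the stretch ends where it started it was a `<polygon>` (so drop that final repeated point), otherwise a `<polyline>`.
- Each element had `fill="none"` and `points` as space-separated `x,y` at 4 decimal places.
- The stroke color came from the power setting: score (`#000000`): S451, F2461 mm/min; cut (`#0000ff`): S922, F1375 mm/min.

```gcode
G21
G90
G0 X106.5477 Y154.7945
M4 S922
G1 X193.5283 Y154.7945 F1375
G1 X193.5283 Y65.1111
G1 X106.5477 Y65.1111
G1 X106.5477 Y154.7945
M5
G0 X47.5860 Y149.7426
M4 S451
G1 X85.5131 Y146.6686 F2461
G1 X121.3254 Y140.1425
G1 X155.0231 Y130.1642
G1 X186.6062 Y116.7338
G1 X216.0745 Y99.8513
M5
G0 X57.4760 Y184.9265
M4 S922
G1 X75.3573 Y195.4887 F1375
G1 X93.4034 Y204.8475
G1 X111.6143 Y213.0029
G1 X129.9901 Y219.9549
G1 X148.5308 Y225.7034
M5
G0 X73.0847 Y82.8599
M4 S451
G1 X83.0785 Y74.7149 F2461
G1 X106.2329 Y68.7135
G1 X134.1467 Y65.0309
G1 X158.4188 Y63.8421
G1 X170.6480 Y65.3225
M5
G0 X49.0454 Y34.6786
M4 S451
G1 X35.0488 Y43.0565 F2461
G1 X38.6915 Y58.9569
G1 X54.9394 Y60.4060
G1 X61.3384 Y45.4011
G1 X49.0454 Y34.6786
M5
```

<svg xmlns="http://www.w3.org/2000/svg" width="253.4872mm" height="267.2260mm" viewBox="0 0 253.4872 267.2260">
  <polygon points="106.5477,112.4315 193.5283,112.4315 193.5283,202.1149 106.5477,202.1149" fill="none" stroke="#0000ff"/>
  <polyline points="47.5860,117.4834 85.5131,120.5574 121.3254,127.0835 155.0231,137.0618 186.6062,150.4922 216.0745,167.3747" fill="none" stroke="#000000"/>
  <polyline points="57.4760,82.2995 75.3573,71.7373 93.4034,62.3785 111.6143,54.2231 129.9901,47.2711 148.5308,41.5226" fill="none" stroke="#0000ff"/>
  <polyline points="73.0847,184.3661 83.0785,192.5111 106.2329,198.5125 134.1467,202.1951 158.4188,203.3839 170.6480,201.9035" fill="none" stroke="#000000"/>
  <polygon points="49.0454,232.5474 35.0488,224.1695 38.6915,208.2691 54.9394,206.8200 61.3384,221.8249" fill="none" stroke="#000000"/>
</svg>

Machine Y-up, SVG Y-down with viewBox height 267.2260, so y_svg = 267.2260 − y_machine; X carries over.

Run 1: the run's S922 means `#0000ff` (cut). The run returns to its start, so emit a `<polygon>` with points (Y-flipped): 106.5477,112.4315 193.5283,112.4315 193.5283,202.1149 106.5477,202.1149.

Run 2: the run's S451 means `#000000` (score). The run is open, so emit a `<polyline>` with points (Y-flipped): 47.5860,117.4834 85.5131,120.5574 121.3254,127.0835 155.0231,137.0618 186.6062,150.4922 216.0745,167.3747.

Run 3: the run's S922 means `#0000ff` (cut). The run is open, so emit a `<polyline>` with points (Y-flipped): 57.4760,82.2995 75.3573,71.7373 93.4034,62.3785 111.6143,54.2231 129.9901,47.2711 148.5308,41.5226.

Run 4: the run's S451 means `#000000` (score). The run is open, so emit a `<polyline>` with points (Y-flipped): 73.0847,184.3661 83.0785,192.5111 106.2329,198.5125 134.1467,202.1951 158.4188,203.3839 170.6480,201.9035.

Run 5: S451 ⇒ score layer `#000000`. The run returns to its start, so emit a `<polygon>` with points (Y-flipped): 49.0454,232.5474 35.0488,224.1695 38.6915,208.2691 54.9394,206.8200 61.3384,221.8249.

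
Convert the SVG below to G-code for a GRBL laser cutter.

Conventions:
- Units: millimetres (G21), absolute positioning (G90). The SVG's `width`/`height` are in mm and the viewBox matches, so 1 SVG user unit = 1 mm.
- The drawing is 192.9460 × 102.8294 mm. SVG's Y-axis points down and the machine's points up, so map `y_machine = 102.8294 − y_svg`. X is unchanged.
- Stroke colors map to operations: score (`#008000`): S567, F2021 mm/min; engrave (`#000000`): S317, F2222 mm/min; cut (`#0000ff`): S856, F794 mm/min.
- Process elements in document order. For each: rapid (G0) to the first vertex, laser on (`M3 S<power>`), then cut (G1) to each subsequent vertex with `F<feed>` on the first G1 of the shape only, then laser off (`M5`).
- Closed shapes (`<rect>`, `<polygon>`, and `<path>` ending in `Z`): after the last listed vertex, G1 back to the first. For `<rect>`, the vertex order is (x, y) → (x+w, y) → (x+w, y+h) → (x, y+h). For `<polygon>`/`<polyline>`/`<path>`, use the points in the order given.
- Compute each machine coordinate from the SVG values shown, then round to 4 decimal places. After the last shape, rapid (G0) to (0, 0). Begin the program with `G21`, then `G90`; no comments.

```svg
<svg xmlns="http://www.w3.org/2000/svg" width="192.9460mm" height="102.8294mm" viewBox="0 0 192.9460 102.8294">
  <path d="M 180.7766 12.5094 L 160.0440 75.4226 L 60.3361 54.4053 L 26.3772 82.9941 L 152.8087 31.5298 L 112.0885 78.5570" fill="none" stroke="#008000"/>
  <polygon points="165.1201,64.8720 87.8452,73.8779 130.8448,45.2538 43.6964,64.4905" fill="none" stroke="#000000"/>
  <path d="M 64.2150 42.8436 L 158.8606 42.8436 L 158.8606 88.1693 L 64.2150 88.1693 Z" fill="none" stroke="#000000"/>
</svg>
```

viewBox `0 0 192.9460 102.8294` with mm width/height → 1 unit = 1 mm. Flip: y_m = 102.8294 − y_svg.

**Shape 1** — `<path>` open polyline, stroke `#008000` → score (S567, F2021). Machine vertices: (180.7766,90.3200) → (160.0440,27.4068) → (60.3361,48.4241) → (26.3772,19.8353) → (152.8087,71.2996) → (112.0885,24.2724). Open path.

**Shape 2** — `<polygon>` closed polygon, stroke `#000000` → engrave (S317, F2222). Machine vertices: (165.1201,37.9574) → (87.8452,28.9515) → (130.8448,57.5756) → (43.6964,38.3389) → (165.1201,37.9574). Closed: final G1 returns to the first vertex.

**Shape 3** — `<path>` rectangle, stroke `#000000` → engrave (S317, F2222). Machine vertices: (64.2150,59.9858) → (158.8606,59.9858) → (158.8606,14.6601) → (64.2150,14.6601) → (64.2150,59.9858). Closed: final G1 returns to the first vertex.

G21
G90
G0 X180.7766 Y90.3200
M3 S567
G1 X160.0440 Y27.4068 F2021
G1 X60.3361 Y48.4241
G1 X26.3772 Y19.8353
G1 X152.8087 Y71.2996
G1 X112.0885 Y24.2724
M5
G0 X165.1201 Y37.9574
M3 S317
G1 X87.8452 Y28.9515 F2222
G1 X130.8448 Y57.5756
G1 X43.6964 Y38.3389
G1 X165.1201 Y37.9574
M5
G0 X64.2150 Y59.9858
M3 S317
G1 X158.8606 Y59.9858 F2222
G1 X158.8606 Y14.6601
G1 X64.2150 Y14.6601
G1 X64.2150 Y59.9858
M5
G0 X0.0000 Y0.0000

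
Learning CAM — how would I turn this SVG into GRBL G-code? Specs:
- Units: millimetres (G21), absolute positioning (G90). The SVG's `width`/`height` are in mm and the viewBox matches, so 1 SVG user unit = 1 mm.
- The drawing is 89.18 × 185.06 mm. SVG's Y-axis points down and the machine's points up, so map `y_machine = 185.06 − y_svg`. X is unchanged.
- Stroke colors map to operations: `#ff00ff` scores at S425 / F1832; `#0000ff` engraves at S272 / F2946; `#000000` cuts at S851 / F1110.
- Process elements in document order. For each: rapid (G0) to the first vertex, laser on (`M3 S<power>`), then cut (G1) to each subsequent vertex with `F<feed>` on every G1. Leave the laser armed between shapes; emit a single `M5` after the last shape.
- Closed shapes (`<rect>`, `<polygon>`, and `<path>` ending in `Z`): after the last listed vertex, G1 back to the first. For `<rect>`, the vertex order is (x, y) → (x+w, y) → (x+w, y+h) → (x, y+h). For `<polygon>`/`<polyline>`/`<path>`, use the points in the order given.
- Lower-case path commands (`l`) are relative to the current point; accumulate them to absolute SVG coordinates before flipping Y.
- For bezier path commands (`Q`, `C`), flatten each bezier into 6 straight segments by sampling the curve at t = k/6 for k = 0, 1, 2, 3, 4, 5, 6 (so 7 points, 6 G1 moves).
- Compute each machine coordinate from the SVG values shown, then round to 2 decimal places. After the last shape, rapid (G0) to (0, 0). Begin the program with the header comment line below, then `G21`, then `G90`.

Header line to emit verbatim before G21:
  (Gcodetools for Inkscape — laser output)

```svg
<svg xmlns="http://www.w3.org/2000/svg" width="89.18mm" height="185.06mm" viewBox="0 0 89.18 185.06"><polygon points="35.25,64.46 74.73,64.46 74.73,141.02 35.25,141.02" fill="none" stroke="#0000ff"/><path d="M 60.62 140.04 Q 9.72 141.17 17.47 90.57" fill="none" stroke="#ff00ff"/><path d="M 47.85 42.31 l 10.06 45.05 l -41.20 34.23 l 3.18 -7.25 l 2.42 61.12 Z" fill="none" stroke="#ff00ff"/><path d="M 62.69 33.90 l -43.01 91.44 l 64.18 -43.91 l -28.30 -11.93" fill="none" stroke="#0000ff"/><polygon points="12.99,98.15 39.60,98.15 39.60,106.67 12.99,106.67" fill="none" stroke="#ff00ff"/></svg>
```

(Gcodetools for Inkscape — laser output)
G21
G90
G0 X35.25 Y120.60
M3 S272
G1 X74.73 Y120.60 F2946
G1 X74.73 Y44.04 F2946
G1 X35.25 Y44.04 F2946
G1 X35.25 Y120.60 F2946
G0 X60.62 Y45.02
M3 S425
G1 X45.28 Y46.08 F1832
G1 X33.20 Y50.01 F1832
G1 X24.38 Y56.82 F1832
G1 X18.82 Y66.50 F1832
G1 X16.52 Y79.06 F1832
G1 X17.47 Y94.49 F1832
G0 X47.85 Y142.75
M3 S425
G1 X57.91 Y97.70 F1832
G1 X16.71 Y63.47 F1832
G1 X19.89 Y70.72 F1832
G1 X22.31 Y9.60 F1832
G1 X47.85 Y142.75 F1832
G0 X62.69 Y151.16
M3 S272
G1 X19.68 Y59.72 F2946
G1 X83.86 Y103.63 F2946
G1 X55.56 Y115.56 F2946
G0 X12.99 Y86.91
M3 S425
G1 X39.60 Y86.91 F1832
G1 X39.60 Y78.39 F1832
G1 X12.99 Y78.39 F1832
G1 X12.99 Y86.91 F1832
M5
G0 X0.00 Y0.00

viewBox `0 0 89.18 185.06` with mm width/height → 1 unit = 1 mm. Flip: y_m = 185.06 − y_svg.

**Shape 1** — `<polygon>` rectangle, stroke `#0000ff` → engrave (S272, F2946). Machine vertices: (35.25,120.60) → (74.73,120.60) → (74.73,44.04) → (35.25,44.04) → (35.25,120.60). Closed: final G1 returns to the first vertex.

**Shape 2** — `<path>` quadratic bezier, stroke `#ff00ff` → score (S425, F1832). Control points (SVG): P0=(60.62,140.04), P1=(9.72,141.17), P2=(17.47,90.57); sampled at t=k/6. Machine vertices: (60.62,45.02) → (45.28,46.08) → (33.20,50.01) → (24.38,56.82) → (18.82,66.50) → (16.52,79.06) → (17.47,94.49). Open path.

**Shape 3** — `<path>` closed polygon, stroke `#ff00ff` → score (S425, F1832). Machine vertices: (47.85,142.75) → (57.91,97.70) → (16.71,63.47) → (19.89,70.72) → (22.31,9.60) → (47.85,142.75). Closed: final G1 returns to the first vertex.

**Shape 4** — `<path>` open polyline, stroke `#0000ff` → engrave (S272, F2946). Machine vertices: (62.69,151.16) → (19.68,59.72) → (83.86,103.63) → (55.56,115.56). Open path.

**Shape 5** — `<polygon>` rectangle, stroke `#ff00ff` → score (S425, F1832). Machine vertices: (12.99,86.91) → (39.60,86.91) → (39.60,78.39) → (12.99,78.39) → (12.99,86.91). Closed: final G1 returns to the first vertex.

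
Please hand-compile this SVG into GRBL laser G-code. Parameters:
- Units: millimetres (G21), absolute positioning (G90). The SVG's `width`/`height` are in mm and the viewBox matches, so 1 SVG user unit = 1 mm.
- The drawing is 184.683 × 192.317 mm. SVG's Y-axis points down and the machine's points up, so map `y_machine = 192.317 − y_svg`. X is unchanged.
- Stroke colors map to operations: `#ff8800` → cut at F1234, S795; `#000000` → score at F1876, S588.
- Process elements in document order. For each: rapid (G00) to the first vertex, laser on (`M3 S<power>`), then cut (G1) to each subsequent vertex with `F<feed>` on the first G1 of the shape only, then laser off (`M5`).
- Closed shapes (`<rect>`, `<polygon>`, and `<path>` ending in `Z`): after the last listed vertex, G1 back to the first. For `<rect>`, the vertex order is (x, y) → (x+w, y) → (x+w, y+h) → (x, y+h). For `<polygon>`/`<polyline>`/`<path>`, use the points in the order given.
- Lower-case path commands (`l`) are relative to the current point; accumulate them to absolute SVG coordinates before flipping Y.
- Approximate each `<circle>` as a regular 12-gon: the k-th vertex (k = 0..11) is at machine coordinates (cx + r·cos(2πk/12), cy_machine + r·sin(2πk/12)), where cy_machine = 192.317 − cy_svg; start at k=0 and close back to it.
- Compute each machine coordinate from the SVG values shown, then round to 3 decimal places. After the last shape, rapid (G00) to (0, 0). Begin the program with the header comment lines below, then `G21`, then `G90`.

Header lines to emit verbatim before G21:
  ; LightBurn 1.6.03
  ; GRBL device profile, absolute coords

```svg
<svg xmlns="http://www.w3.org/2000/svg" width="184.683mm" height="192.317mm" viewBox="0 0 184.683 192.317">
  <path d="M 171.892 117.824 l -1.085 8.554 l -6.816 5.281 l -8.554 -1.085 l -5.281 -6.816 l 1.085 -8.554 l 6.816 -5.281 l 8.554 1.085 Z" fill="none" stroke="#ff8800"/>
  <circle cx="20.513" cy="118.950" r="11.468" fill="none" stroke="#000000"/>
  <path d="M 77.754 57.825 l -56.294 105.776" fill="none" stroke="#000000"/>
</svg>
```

1 u = 1 mm; y_m = 192.317 − y.

[1] `<path>` regular polygon, #ff8800→cut S795 F1234: (171.892,74.493) → (170.807,65.939) → (163.991,60.658) → (155.437,61.743) → (150.156,68.559) → (151.241,77.113) → (158.057,82.394) → (166.611,81.309) → (171.892,74.493) (closed)

[2] `<circle>` circle, #000000→score S588 F1876: (31.981,73.367) → (30.445,79.101) → (26.247,83.299) → (20.513,84.835) → (14.779,83.299) → (10.581,79.101) → (9.045,73.367) → (10.581,67.633) → (14.779,63.435) → (20.513,61.899) → (26.247,63.435) → (30.445,67.633) → (31.981,73.367) (closed)

[3] `<path>` line segment, #000000→score S588 F1876: (77.754,134.492) → (21.460,28.716)

; LightBurn 1.6.03
; GRBL device profile, absolute coords
G21
G90
G00 X171.892 Y74.493
M3 S795
G1 X170.807 Y65.939 F1234
G1 X163.991 Y60.658
G1 X155.437 Y61.743
G1 X150.156 Y68.559
G1 X151.241 Y77.113
G1 X158.057 Y82.394
G1 X166.611 Y81.309
G1 X171.892 Y74.493
M5
G00 X31.981 Y73.367
M3 S588
G1 X30.445 Y79.101 F1876
G1 X26.247 Y83.299
G1 X20.513 Y84.835
G1 X14.779 Y83.299
G1 X10.581 Y79.101
G1 X9.045 Y73.367
G1 X10.581 Y67.633
G1 X14.779 Y63.435
G1 X20.513 Y61.899
G1 X26.247 Y63.435
G1 X30.445 Y67.633
G1 X31.981 Y73.367
M5
G00 X77.754 Y134.492
M3 S588
G1 X21.460 Y28.716 F1876
M5
G00 X0.000 Y0.000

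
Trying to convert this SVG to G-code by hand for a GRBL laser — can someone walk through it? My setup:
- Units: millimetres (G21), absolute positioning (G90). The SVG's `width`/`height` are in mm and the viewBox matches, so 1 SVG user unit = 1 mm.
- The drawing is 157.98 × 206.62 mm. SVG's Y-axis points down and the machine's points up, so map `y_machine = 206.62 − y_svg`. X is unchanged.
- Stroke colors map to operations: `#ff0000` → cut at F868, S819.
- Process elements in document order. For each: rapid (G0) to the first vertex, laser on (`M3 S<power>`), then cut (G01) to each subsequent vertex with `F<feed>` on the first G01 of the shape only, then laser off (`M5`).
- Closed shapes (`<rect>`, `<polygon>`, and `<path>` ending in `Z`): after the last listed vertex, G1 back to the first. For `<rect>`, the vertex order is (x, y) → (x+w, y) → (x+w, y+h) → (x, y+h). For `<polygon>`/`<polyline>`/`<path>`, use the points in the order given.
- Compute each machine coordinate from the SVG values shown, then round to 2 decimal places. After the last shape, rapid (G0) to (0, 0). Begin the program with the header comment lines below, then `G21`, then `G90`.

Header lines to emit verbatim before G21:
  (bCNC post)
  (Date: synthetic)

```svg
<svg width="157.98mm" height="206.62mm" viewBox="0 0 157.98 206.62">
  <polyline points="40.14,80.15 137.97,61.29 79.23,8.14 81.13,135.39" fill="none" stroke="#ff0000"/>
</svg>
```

Since the viewBox matches the mm dimensions, user units are millimetres directly. The only transform is the Y-flip y_m = 206.62 − y_svg.

Shape 1 is a open polyline drawn with `<polyline>`. Its stroke #ff0000 means cut at S819, F868. After flipping Y the toolpath is (40.14,126.47) → (137.97,145.33) → (79.23,198.48) → (81.13,71.23).

(bCNC post)
(Date: synthetic)
G21
G90
G0 X40.14 Y126.47
M3 S819
G01 X137.97 Y145.33 F868
G01 X79.23 Y198.48
G01 X81.13 Y71.23
M5
G0 X0.00 Y0.00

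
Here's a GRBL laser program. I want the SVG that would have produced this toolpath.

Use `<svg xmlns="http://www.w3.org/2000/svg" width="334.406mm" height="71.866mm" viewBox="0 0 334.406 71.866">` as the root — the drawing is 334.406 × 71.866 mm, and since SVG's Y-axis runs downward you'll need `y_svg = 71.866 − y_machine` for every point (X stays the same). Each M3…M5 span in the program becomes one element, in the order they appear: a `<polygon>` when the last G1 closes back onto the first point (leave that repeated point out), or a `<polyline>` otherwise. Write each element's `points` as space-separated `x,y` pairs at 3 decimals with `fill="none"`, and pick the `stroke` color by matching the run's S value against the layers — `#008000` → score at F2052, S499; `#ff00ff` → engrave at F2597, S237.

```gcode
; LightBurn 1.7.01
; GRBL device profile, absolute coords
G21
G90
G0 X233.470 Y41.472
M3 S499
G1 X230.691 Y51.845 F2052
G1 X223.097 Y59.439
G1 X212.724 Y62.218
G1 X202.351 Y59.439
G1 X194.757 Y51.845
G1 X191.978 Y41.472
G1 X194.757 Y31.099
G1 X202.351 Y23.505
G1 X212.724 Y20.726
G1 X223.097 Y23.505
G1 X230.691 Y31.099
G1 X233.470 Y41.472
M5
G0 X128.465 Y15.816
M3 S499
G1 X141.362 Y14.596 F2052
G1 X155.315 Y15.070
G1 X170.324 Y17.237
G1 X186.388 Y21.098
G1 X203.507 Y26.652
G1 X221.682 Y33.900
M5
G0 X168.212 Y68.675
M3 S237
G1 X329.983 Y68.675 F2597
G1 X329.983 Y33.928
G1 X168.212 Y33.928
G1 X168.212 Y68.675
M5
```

Machine Y-up, SVG Y-down with viewBox height 71.866, so y_svg = 71.866 − y_machine; X carries over.

Run 1: S499 ⇒ score layer `#008000`. The run returns to its start, so emit a `<polygon>` with points (Y-flipped): 233.470,30.394 230.691,20.021 223.097,12.427 212.724,9.648 202.351,12.427 194.757,20.021 191.978,30.394 194.757,40.767 202.351,48.361 212.724,51.140 223.097,48.361 230.691,40.767.

Run 2: the run's S499 means `#008000` (score). The run is open, so emit a `<polyline>` with points (Y-flipped): 128.465,56.050 141.362,57.270 155.315,56.796 170.324,54.629 186.388,50.768 203.507,45.214 221.682,37.966.

Run 3: power S237 maps to stroke `#ff00ff` (engrave). The run returns to its start, so emit a `<polygon>` with points (Y-flipped): 168.212,3.191 329.983,3.191 329.983,37.938 168.212,37.938.

<svg xmlns="http://www.w3.org/2000/svg" width="334.406mm" height="71.866mm" viewBox="0 0 334.406 71.866">
  <polygon points="233.470,30.394 230.691,20.021 223.097,12.427 212.724,9.648 202.351,12.427 194.757,20.021 191.978,30.394 194.757,40.767 202.351,48.361 212.724,51.140 223.097,48.361 230.691,40.767" fill="none" stroke="#008000"/>
  <polyline points="128.465,56.050 141.362,57.270 155.315,56.796 170.324,54.629 186.388,50.768 203.507,45.214 221.682,37.966" fill="none" stroke="#008000"/>
  <polygon points="168.212,3.191 329.983,3.191 329.983,37.938 168.212,37.938" fill="none" stroke="#ff00ff"/>
</svg>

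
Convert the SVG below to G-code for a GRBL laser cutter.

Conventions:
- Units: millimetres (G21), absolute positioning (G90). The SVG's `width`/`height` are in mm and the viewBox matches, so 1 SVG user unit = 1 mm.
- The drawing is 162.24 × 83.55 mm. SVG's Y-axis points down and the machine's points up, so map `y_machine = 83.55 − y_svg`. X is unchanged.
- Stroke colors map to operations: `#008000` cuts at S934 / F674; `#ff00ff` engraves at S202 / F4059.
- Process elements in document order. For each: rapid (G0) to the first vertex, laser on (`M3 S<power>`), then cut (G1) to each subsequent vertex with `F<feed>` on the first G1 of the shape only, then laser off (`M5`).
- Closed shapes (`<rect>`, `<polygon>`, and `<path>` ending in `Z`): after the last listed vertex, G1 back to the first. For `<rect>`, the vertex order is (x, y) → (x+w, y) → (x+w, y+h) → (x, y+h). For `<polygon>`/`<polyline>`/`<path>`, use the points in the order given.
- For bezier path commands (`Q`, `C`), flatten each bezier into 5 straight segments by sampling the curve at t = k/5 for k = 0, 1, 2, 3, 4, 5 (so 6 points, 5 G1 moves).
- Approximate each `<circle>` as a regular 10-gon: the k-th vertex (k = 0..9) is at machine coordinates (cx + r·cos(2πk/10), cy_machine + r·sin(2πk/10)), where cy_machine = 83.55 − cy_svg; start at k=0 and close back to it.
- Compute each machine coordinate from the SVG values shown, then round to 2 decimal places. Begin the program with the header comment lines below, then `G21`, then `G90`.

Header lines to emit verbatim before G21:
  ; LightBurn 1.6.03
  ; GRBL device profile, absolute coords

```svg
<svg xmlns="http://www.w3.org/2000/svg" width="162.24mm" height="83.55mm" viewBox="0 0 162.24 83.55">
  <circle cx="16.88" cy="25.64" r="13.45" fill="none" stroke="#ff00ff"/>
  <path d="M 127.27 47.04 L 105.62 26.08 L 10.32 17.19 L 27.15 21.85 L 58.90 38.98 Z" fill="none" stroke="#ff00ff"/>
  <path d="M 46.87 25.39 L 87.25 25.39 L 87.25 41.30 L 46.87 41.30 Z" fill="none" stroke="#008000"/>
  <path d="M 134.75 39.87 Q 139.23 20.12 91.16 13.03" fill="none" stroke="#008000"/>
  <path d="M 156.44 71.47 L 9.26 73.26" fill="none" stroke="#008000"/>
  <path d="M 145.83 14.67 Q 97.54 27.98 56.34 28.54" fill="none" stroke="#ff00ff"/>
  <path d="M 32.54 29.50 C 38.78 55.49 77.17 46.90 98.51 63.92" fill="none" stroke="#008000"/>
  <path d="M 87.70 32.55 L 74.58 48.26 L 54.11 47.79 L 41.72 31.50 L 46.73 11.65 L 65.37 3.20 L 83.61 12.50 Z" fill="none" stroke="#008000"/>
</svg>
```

; LightBurn 1.6.03
; GRBL device profile, absolute coords
G21
G90
G0 X30.33 Y57.91
M3 S202
G1 X27.76 Y65.82 F4059
G1 X21.04 Y70.70
G1 X12.72 Y70.70
G1 X6.00 Y65.82
G1 X3.43 Y57.91
G1 X6.00 Y50.00
G1 X12.72 Y45.12
G1 X21.04 Y45.12
G1 X27.76 Y50.00
G1 X30.33 Y57.91
M5
G0 X127.27 Y36.51
M3 S202
G1 X105.62 Y57.47 F4059
G1 X10.32 Y66.36
G1 X27.15 Y61.70
G1 X58.90 Y44.57
G1 X127.27 Y36.51
M5
G0 X46.87 Y58.16
M3 S934
G1 X87.25 Y58.16 F674
G1 X87.25 Y42.25
G1 X46.87 Y42.25
G1 X46.87 Y58.16
M5
G0 X134.75 Y43.68
M3 S934
G1 X134.44 Y51.07 F674
G1 X129.93 Y57.45
G1 X121.21 Y62.82
G1 X108.29 Y67.18
G1 X91.16 Y70.52
M5
G0 X156.44 Y12.08
M3 S934
G1 X9.26 Y10.29 F674
M5
G0 X145.83 Y68.88
M3 S202
G1 X126.80 Y64.07 F4059
G1 X108.33 Y60.27
G1 X90.43 Y57.50
G1 X73.10 Y55.74
G1 X56.34 Y55.01
M5
G0 X32.54 Y54.05
M3 S934
G1 X39.75 Y42.12 F674
G1 X52.31 Y35.61
G1 X67.87 Y31.61
G1 X84.05 Y27.25
G1 X98.51 Y19.63
M5
G0 X87.70 Y51.00
M3 S934
G1 X74.58 Y35.29 F674
G1 X54.11 Y35.76
G1 X41.72 Y52.05
G1 X46.73 Y71.90
G1 X65.37 Y80.35
G1 X83.61 Y71.05
G1 X87.70 Y51.00
M5

Since the viewBox matches the mm dimensions, user units are millimetres directly. The only transform is the Y-flip y_m = 83.55 − y_svg.

Shape 1 is a circle drawn with `<circle>`. Its stroke #ff00ff means engrave at S202, F4059. After flipping Y the toolpath is (30.33,57.91) → (27.76,65.82) → (21.04,70.70) → (12.72,70.70) → (6.00,65.82) → (3.43,57.91) → (6.00,50.00) → (12.72,45.12) → (21.04,45.12) → (27.76,50.00) → (30.33,57.91), returning to the start.

Shape 2 is a closed polygon drawn with `<path>`. Its stroke #ff00ff means engrave at S202, F4059. After flipping Y the toolpath is (127.27,36.51) → (105.62,57.47) → (10.32,66.36) → (27.15,61.70) → (58.90,44.57) → (127.27,36.51), returning to the start.

Shape 3 is a rectangle drawn with `<path>`. Its stroke #008000 means cut at S934, F674. After flipping Y the toolpath is (46.87,58.16) → (87.25,58.16) → (87.25,42.25) → (46.87,42.25) → (46.87,58.16), returning to the start.

Shape 4 is a quadratic bezier drawn with `<path>`. Its stroke #008000 means cut at S934, F674. After flipping Y the toolpath is (134.75,43.68) → (134.44,51.07) → (129.93,57.45) → (121.21,62.82) → (108.29,67.18) → (91.16,70.52).

Shape 5 is a line segment drawn with `<path>`. Its stroke #008000 means cut at S934, F674. After flipping Y the toolpath is (156.44,12.08) → (9.26,10.29).

Shape 6 is a quadratic bezier drawn with `<path>`. Its stroke #ff00ff means engrave at S202, F4059. After flipping Y the toolpath is (145.83,68.88) → (126.80,64.07) → (108.33,60.27) → (90.43,57.50) → (73.10,55.74) → (56.34,55.01).

Shape 7 is a cubic bezier drawn with `<path>`. Its stroke #008000 means cut at S934, F674. After flipping Y the toolpath is (32.54,54.05) → (39.75,42.12) → (52.31,35.61) → (67.87,31.61) → (84.05,27.25) → (98.51,19.63).

Shape 8 is a regular polygon drawn with `<path>`. Its stroke #008000 means cut at S934, F674. After flipping Y the toolpath is (87.70,51.00) → (74.58,35.29) → (54.11,35.76) → (41.72,52.05) → (46.73,71.90) → (65.37,80.35) → (83.61,71.05) → (87.70,51.00), returning to the start.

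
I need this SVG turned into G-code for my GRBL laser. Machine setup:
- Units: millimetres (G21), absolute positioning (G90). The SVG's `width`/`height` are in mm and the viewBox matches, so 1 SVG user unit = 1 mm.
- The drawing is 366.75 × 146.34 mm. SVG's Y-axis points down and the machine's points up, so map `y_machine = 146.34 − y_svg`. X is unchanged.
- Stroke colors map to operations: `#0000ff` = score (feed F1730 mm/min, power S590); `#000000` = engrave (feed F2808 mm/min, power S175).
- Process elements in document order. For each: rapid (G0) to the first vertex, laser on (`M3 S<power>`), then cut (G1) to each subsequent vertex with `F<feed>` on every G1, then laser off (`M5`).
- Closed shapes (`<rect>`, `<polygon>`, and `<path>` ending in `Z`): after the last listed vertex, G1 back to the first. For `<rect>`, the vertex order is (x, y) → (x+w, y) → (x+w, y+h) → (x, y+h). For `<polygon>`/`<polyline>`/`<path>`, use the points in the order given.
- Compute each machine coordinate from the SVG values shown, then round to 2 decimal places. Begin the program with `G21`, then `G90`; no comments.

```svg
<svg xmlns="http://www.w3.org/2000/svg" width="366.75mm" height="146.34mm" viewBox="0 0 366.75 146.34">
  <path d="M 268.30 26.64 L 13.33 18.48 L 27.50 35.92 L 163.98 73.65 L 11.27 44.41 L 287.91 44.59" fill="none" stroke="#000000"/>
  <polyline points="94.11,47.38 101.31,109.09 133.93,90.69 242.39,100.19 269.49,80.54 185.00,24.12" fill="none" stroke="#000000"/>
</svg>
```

G21
G90
G0 X268.30 Y119.70
M3 S175
G1 X13.33 Y127.86 F2808
G1 X27.50 Y110.42 F2808
G1 X163.98 Y72.69 F2808
G1 X11.27 Y101.93 F2808
G1 X287.91 Y101.75 F2808
M5
G0 X94.11 Y98.96
M3 S175
G1 X101.31 Y37.25 F2808
G1 X133.93 Y55.65 F2808
G1 X242.39 Y46.15 F2808
G1 X269.49 Y65.80 F2808
G1 X185.00 Y122.22 F2808
M5

Since the viewBox matches the mm dimensions, user units are millimetres directly. The only transform is the Y-flip y_m = 146.34 − y_svg.

Shape 1 is a open polyline drawn with `<path>`. Its stroke #000000 means engrave at S175, F2808. After flipping Y the toolpath is (268.30,119.70) → (13.33,127.86) → (27.50,110.42) → (163.98,72.69) → (11.27,101.93) → (287.91,101.75).

Shape 2 is a open polyline drawn with `<polyline>`. Its stroke #000000 means engrave at S175, F2808. After flipping Y the toolpath is (94.11,98.96) → (101.31,37.25) → (133.93,55.65) → (242.39,46.15) → (269.49,65.80) → (185.00,122.22).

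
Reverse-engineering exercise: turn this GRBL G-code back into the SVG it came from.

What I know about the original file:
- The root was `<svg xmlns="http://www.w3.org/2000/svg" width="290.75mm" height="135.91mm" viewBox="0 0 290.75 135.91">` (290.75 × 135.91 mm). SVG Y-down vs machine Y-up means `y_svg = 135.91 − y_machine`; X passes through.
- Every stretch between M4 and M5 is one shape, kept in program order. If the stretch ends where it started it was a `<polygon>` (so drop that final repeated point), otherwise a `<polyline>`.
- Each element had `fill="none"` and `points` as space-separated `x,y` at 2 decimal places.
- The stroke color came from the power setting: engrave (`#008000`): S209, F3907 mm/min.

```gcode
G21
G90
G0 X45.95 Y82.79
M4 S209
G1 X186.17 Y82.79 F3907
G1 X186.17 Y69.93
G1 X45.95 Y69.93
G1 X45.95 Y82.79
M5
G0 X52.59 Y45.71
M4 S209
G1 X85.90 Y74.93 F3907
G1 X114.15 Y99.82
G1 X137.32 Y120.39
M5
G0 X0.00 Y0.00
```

Machine Y-up, SVG Y-down with viewBox height 135.91, so y_svg = 135.91 − y_machine; X carries over. Every run uses S209, so all elements get stroke `#008000` (engrave).

Run 1: The run returns to its start, so emit a `<polygon>` with points (Y-flipped): 45.95,53.12 186.17,53.12 186.17,65.98 45.95,65.98.

Run 2: The run is open, so emit a `<polyline>` with points (Y-flipped): 52.59,90.20 85.90,60.98 114.15,36.09 137.32,15.52.

<svg xmlns="http://www.w3.org/2000/svg" width="290.75mm" height="135.91mm" viewBox="0 0 290.75 135.91">
  <polygon points="45.95,53.12 186.17,53.12 186.17,65.98 45.95,65.98" fill="none" stroke="#008000"/>
  <polyline points="52.59,90.20 85.90,60.98 114.15,36.09 137.32,15.52" fill="none" stroke="#008000"/>
</svg>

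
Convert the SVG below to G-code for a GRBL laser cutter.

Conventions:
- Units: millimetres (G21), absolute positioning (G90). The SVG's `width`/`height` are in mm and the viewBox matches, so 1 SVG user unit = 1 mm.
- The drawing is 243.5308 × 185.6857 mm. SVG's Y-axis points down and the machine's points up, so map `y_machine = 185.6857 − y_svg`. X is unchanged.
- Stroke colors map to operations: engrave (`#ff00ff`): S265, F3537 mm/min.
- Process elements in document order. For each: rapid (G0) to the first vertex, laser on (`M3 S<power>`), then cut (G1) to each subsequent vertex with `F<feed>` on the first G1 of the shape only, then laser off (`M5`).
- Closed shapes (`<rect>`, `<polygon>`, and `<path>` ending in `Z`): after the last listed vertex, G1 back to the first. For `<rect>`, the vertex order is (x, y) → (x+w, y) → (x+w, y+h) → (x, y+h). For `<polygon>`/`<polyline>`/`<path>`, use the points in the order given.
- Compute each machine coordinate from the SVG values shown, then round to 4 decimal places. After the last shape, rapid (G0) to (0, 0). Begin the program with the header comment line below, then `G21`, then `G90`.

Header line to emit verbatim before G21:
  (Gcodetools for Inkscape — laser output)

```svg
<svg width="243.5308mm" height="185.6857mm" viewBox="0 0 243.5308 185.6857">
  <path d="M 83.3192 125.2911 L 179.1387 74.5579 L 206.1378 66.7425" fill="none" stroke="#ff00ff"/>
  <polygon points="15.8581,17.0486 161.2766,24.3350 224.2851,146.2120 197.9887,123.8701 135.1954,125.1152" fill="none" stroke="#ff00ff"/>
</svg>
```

(Gcodetools for Inkscape — laser output)
G21
G90
G0 X83.3192 Y60.3946
M3 S265
G1 X179.1387 Y111.1278 F3537
G1 X206.1378 Y118.9432
M5
G0 X15.8581 Y168.6371
M3 S265
G1 X161.2766 Y161.3507 F3537
G1 X224.2851 Y39.4737
G1 X197.9887 Y61.8156
G1 X135.1954 Y60.5705
G1 X15.8581 Y168.6371
M5
G0 X0.0000 Y0.0000

Since the viewBox matches the mm dimensions, user units are millimetres directly. The only transform is the Y-flip y_m = 185.6857 − y_svg.

Shape 1 is a open polyline drawn with `<path>`. Its stroke #ff00ff means engrave at S265, F3537. After flipping Y the toolpath is (83.3192,60.3946) → (179.1387,111.1278) → (206.1378,118.9432).

Shape 2 is a closed polygon drawn with `<polygon>`. Its stroke #ff00ff means engrave at S265, F3537. After flipping Y the toolpath is (15.8581,168.6371) → (161.2766,161.3507) → (224.2851,39.4737) → (197.9887,61.8156) → (135.1954,60.5705) → (15.8581,168.6371), returning to the start.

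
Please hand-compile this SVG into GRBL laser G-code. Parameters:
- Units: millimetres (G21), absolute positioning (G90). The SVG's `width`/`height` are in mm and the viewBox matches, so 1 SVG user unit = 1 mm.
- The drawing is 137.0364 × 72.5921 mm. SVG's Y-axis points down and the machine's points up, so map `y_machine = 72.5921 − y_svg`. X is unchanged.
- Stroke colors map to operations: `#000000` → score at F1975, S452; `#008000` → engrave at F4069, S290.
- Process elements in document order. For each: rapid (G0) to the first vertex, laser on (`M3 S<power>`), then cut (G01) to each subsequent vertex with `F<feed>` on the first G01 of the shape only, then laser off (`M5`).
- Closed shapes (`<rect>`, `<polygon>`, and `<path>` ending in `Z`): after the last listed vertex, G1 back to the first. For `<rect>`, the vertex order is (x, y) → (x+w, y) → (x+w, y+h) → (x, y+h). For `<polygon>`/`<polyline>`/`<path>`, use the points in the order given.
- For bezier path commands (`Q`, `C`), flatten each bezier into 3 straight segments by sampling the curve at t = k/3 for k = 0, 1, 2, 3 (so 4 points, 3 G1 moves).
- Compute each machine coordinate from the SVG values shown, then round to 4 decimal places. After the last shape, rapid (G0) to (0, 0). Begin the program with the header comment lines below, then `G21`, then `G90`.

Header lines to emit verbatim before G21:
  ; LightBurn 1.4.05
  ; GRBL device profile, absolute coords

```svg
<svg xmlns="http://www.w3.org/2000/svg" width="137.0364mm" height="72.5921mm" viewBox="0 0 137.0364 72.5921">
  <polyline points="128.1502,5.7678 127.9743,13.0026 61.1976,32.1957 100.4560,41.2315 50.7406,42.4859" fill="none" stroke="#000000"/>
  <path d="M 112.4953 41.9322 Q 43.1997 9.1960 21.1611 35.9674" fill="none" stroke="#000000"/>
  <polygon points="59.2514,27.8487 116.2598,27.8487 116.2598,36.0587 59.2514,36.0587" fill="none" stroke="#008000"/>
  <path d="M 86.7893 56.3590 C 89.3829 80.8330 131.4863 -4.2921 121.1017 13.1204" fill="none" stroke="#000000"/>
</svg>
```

; LightBurn 1.4.05
; GRBL device profile, absolute coords
G21
G90
G0 X128.1502 Y66.8243
M3 S452
G01 X127.9743 Y59.5895 F1975
G01 X61.1976 Y40.3964
G01 X100.4560 Y31.3606
G01 X50.7406 Y30.1062
M5
G0 X112.4953 Y30.6599
M3 S452
G01 X71.5490 Y45.8721 F1975
G01 X41.1043 Y47.8603
G01 X21.1611 Y36.6247
M5
G0 X59.2514 Y44.7434
M3 S290
G01 X116.2598 Y44.7434 F4069
G01 X116.2598 Y36.5334
G01 X59.2514 Y36.5334
G01 X59.2514 Y44.7434
M5
G0 X86.7893 Y16.2331
M3 S452
G01 X99.1455 Y20.4352 F1975
G01 X117.3976 Y50.5619
G01 X121.1017 Y59.4717
M5
G0 X0.0000 Y0.0000

Since the viewBox matches the mm dimensions, user units are millimetres directly. The only transform is the Y-flip y_m = 72.5921 − y_svg.

Shape 1 is a open polyline drawn with `<polyline>`. Its stroke #000000 means score at S452, F1975. After flipping Y the toolpath is (128.1502,66.8243) → (127.9743,59.5895) → (61.1976,40.3964) → (100.4560,31.3606) → (50.7406,30.1062).

Shape 2 is a quadratic bezier drawn with `<path>`. Its stroke #000000 means score at S452, F1975. After flipping Y the toolpath is (112.4953,30.6599) → (71.5490,45.8721) → (41.1043,47.8603) → (21.1611,36.6247).

Shape 3 is a rectangle drawn with `<polygon>`. Its stroke #008000 means engrave at S290, F4069. After flipping Y the toolpath is (59.2514,44.7434) → (116.2598,44.7434) → (116.2598,36.5334) → (59.2514,36.5334) → (59.2514,44.7434), returning to the start.

Shape 4 is a cubic bezier drawn with `<path>`. Its stroke #000000 means score at S452, F1975. After flipping Y the toolpath is (86.7893,16.2331) → (99.1455,20.4352) → (117.3976,50.5619) → (121.1017,59.4717).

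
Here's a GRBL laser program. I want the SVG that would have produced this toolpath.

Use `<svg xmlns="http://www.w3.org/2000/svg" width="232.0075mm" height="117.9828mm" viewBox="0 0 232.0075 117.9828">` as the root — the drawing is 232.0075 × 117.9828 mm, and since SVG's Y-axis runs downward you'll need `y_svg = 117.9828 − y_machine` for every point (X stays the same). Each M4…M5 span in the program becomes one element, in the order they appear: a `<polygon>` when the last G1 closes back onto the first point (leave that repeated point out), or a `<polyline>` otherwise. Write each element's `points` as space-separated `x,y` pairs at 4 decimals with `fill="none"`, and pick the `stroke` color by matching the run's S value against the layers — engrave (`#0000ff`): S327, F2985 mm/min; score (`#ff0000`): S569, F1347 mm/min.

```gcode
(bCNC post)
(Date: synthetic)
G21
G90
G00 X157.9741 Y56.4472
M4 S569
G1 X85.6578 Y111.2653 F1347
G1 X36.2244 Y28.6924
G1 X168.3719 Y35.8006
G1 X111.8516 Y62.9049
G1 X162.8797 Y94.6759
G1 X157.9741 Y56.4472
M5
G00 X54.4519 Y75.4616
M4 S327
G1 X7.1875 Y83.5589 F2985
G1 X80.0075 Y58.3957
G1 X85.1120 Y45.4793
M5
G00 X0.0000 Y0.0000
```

<svg xmlns="http://www.w3.org/2000/svg" width="232.0075mm" height="117.9828mm" viewBox="0 0 232.0075 117.9828">
  <polygon points="157.9741,61.5356 85.6578,6.7175 36.2244,89.2904 168.3719,82.1822 111.8516,55.0779 162.8797,23.3069" fill="none" stroke="#ff0000"/>
  <polyline points="54.4519,42.5212 7.1875,34.4239 80.0075,59.5871 85.1120,72.5035" fill="none" stroke="#0000ff"/>
</svg>

Each laser-on run becomes one SVG element. Flip Y back into SVG space with y_svg = 117.9828 − y_machine.

Run 1: the run's S569 means `#ff0000` (score). The run returns to its start, so emit a `<polygon>` with points (Y-flipped): 157.9741,61.5356 85.6578,6.7175 36.2244,89.2904 168.3719,82.1822 111.8516,55.0779 162.8797,23.3069.

Run 2: the run's S327 means `#0000ff` (engrave). The run is open, so emit a `<polyline>` with points (Y-flipped): 54.4519,42.5212 7.1875,34.4239 80.0075,59.5871 85.1120,72.5035.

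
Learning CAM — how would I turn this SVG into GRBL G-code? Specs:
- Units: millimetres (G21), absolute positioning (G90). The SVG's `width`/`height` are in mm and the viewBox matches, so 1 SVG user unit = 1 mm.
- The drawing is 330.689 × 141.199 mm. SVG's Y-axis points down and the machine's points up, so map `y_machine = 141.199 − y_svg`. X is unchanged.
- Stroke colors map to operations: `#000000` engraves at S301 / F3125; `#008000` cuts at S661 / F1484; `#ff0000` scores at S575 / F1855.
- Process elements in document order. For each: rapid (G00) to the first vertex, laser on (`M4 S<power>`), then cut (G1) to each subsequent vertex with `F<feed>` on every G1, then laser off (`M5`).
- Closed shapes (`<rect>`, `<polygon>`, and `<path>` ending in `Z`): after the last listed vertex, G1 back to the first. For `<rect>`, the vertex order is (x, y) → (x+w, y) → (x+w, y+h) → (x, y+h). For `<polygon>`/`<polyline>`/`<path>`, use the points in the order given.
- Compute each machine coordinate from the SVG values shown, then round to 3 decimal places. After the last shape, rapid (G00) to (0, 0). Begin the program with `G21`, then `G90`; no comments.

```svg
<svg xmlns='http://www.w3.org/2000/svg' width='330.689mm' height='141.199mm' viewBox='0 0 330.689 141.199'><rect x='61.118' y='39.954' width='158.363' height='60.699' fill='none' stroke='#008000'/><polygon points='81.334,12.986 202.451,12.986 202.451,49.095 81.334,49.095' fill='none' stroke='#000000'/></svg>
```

G21
G90
G00 X61.118 Y101.245
M4 S661
G1 X219.481 Y101.245 F1484
G1 X219.481 Y40.546 F1484
G1 X61.118 Y40.546 F1484
G1 X61.118 Y101.245 F1484
M5
G00 X81.334 Y128.213
M4 S301
G1 X202.451 Y128.213 F3125
G1 X202.451 Y92.104 F3125
G1 X81.334 Y92.104 F3125
G1 X81.334 Y128.213 F3125
M5
G00 X0.000 Y0.000

Since the viewBox matches the mm dimensions, user units are millimetres directly. The only transform is the Y-flip y_m = 141.199 − y_svg.

Shape 1 is a rectangle drawn with `<rect>`. Its stroke #008000 means cut at S661, F1484. After flipping Y the toolpath is (61.118,101.245) → (219.481,101.245) → (219.481,40.546) → (61.118,40.546) → (61.118,101.245), returning to the start.

Shape 2 is a rectangle drawn with `<polygon>`. Its stroke #000000 means engrave at S301, F3125. After flipping Y the toolpath is (81.334,128.213) → (202.451,128.213) → (202.451,92.104) → (81.334,92.104) → (81.334,128.213), returning to the start.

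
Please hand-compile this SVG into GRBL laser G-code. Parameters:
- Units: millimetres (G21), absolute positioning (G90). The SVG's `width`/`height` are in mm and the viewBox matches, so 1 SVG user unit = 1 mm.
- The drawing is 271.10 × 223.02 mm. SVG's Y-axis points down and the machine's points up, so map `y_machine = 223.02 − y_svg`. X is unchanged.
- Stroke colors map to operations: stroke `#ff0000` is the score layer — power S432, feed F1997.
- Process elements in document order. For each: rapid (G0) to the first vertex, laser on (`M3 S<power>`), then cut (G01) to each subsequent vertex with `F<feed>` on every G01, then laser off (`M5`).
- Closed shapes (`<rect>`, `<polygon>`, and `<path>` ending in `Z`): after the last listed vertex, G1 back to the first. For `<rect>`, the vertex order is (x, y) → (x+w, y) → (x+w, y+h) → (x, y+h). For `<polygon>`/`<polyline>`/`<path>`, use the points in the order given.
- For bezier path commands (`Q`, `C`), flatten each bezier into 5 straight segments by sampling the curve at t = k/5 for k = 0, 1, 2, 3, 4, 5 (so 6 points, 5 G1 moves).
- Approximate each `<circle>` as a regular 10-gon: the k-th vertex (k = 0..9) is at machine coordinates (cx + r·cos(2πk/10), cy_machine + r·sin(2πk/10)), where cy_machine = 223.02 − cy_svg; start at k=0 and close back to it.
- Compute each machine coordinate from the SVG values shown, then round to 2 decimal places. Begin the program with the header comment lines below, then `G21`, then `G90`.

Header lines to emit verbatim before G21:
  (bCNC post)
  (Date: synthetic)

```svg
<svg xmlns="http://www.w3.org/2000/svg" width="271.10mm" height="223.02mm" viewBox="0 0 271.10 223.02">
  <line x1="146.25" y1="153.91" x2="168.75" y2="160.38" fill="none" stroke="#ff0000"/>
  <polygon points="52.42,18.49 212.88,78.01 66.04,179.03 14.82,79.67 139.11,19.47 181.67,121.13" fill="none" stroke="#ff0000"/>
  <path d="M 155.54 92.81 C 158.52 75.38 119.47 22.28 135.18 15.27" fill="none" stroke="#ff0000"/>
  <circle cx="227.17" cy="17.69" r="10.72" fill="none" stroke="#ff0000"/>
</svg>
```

(bCNC post)
(Date: synthetic)
G21
G90
G0 X146.25 Y69.11
M3 S432
G01 X168.75 Y62.64 F1997
M5
G0 X52.42 Y204.53
M3 S432
G01 X212.88 Y145.01 F1997
G01 X66.04 Y43.99 F1997
G01 X14.82 Y143.35 F1997
G01 X139.11 Y203.55 F1997
G01 X181.67 Y101.89 F1997
G01 X52.42 Y204.53 F1997
M5
G0 X155.54 Y130.21
M3 S432
G01 X153.06 Y144.29 F1997
G01 X145.14 Y163.01 F1997
G01 X136.42 Y182.45 F1997
G01 X131.55 Y198.67 F1997
G01 X135.18 Y207.75 F1997
M5
G0 X237.89 Y205.33
M3 S432
G01 X235.84 Y211.63 F1997
G01 X230.48 Y215.53 F1997
G01 X223.86 Y215.53 F1997
G01 X218.50 Y211.63 F1997
G01 X216.45 Y205.33 F1997
G01 X218.50 Y199.03 F1997
G01 X223.86 Y195.13 F1997
G01 X230.48 Y195.13 F1997
G01 X235.84 Y199.03 F1997
G01 X237.89 Y205.33 F1997
M5

Since the viewBox matches the mm dimensions, user units are millimetres directly. The only transform is the Y-flip y_m = 223.02 − y_svg.

Shape 1 is a line segment drawn with `<line>`. Its stroke #ff0000 means score at S432, F1997. After flipping Y the toolpath is (146.25,69.11) → (168.75,62.64).

Shape 2 is a closed polygon drawn with `<polygon>`. Its stroke #ff0000 means score at S432, F1997. After flipping Y the toolpath is (52.42,204.53) → (212.88,145.01) → (66.04,43.99) → (14.82,143.35) → (139.11,203.55) → (181.67,101.89) → (52.42,204.53), returning to the start.

Shape 3 is a cubic bezier drawn with `<path>`. Its stroke #ff0000 means score at S432, F1997. After flipping Y the toolpath is (155.54,130.21) → (153.06,144.29) → (145.14,163.01) → (136.42,182.45) → (131.55,198.67) → (135.18,207.75).

Shape 4 is a circle drawn with `<circle>`. Its stroke #ff0000 means score at S432, F1997. After flipping Y the toolpath is (237.89,205.33) → (235.84,211.63) → (230.48,215.53) → (223.86,215.53) → (218.50,211.63) → (216.45,205.33) → (218.50,199.03) → (223.86,195.13) → (230.48,195.13) → (235.84,199.03) → (237.89,205.33), returning to the start.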